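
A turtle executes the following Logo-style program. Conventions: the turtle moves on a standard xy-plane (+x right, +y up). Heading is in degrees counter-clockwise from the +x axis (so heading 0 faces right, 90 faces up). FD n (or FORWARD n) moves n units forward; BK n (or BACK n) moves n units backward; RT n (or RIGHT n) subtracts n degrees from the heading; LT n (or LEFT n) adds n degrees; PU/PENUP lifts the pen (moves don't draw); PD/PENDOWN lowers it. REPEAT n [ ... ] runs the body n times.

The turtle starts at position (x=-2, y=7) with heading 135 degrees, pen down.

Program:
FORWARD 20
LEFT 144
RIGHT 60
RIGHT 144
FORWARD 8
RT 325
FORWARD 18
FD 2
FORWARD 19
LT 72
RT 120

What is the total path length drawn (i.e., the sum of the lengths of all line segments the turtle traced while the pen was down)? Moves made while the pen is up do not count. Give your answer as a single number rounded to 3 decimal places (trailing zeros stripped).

Answer: 67

Derivation:
Executing turtle program step by step:
Start: pos=(-2,7), heading=135, pen down
FD 20: (-2,7) -> (-16.142,21.142) [heading=135, draw]
LT 144: heading 135 -> 279
RT 60: heading 279 -> 219
RT 144: heading 219 -> 75
FD 8: (-16.142,21.142) -> (-14.072,28.87) [heading=75, draw]
RT 325: heading 75 -> 110
FD 18: (-14.072,28.87) -> (-20.228,45.784) [heading=110, draw]
FD 2: (-20.228,45.784) -> (-20.912,47.663) [heading=110, draw]
FD 19: (-20.912,47.663) -> (-27.41,65.518) [heading=110, draw]
LT 72: heading 110 -> 182
RT 120: heading 182 -> 62
Final: pos=(-27.41,65.518), heading=62, 5 segment(s) drawn

Segment lengths:
  seg 1: (-2,7) -> (-16.142,21.142), length = 20
  seg 2: (-16.142,21.142) -> (-14.072,28.87), length = 8
  seg 3: (-14.072,28.87) -> (-20.228,45.784), length = 18
  seg 4: (-20.228,45.784) -> (-20.912,47.663), length = 2
  seg 5: (-20.912,47.663) -> (-27.41,65.518), length = 19
Total = 67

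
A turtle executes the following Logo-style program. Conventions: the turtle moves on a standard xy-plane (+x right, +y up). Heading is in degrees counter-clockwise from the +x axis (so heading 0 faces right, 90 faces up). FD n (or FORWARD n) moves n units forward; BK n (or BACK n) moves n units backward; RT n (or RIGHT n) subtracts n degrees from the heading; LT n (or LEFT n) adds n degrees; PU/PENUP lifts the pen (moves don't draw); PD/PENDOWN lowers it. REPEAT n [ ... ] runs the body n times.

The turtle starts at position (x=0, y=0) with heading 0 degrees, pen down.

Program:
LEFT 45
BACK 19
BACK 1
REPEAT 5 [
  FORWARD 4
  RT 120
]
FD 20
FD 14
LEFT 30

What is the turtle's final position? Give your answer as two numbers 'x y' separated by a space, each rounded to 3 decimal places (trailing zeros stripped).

Answer: -43.12 -6.378

Derivation:
Executing turtle program step by step:
Start: pos=(0,0), heading=0, pen down
LT 45: heading 0 -> 45
BK 19: (0,0) -> (-13.435,-13.435) [heading=45, draw]
BK 1: (-13.435,-13.435) -> (-14.142,-14.142) [heading=45, draw]
REPEAT 5 [
  -- iteration 1/5 --
  FD 4: (-14.142,-14.142) -> (-11.314,-11.314) [heading=45, draw]
  RT 120: heading 45 -> 285
  -- iteration 2/5 --
  FD 4: (-11.314,-11.314) -> (-10.278,-15.177) [heading=285, draw]
  RT 120: heading 285 -> 165
  -- iteration 3/5 --
  FD 4: (-10.278,-15.177) -> (-14.142,-14.142) [heading=165, draw]
  RT 120: heading 165 -> 45
  -- iteration 4/5 --
  FD 4: (-14.142,-14.142) -> (-11.314,-11.314) [heading=45, draw]
  RT 120: heading 45 -> 285
  -- iteration 5/5 --
  FD 4: (-11.314,-11.314) -> (-10.278,-15.177) [heading=285, draw]
  RT 120: heading 285 -> 165
]
FD 20: (-10.278,-15.177) -> (-29.597,-10.001) [heading=165, draw]
FD 14: (-29.597,-10.001) -> (-43.12,-6.378) [heading=165, draw]
LT 30: heading 165 -> 195
Final: pos=(-43.12,-6.378), heading=195, 9 segment(s) drawn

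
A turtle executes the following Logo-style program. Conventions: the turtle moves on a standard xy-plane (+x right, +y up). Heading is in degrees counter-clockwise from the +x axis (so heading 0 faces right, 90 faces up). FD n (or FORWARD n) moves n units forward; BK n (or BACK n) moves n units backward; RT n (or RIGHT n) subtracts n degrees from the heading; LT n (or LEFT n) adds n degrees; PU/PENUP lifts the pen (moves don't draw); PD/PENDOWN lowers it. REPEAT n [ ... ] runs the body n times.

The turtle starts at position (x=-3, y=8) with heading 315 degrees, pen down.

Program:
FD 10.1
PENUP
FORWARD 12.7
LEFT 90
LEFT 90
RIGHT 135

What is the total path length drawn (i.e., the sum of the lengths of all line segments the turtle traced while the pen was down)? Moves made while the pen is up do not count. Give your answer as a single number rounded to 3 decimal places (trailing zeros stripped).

Executing turtle program step by step:
Start: pos=(-3,8), heading=315, pen down
FD 10.1: (-3,8) -> (4.142,0.858) [heading=315, draw]
PU: pen up
FD 12.7: (4.142,0.858) -> (13.122,-8.122) [heading=315, move]
LT 90: heading 315 -> 45
LT 90: heading 45 -> 135
RT 135: heading 135 -> 0
Final: pos=(13.122,-8.122), heading=0, 1 segment(s) drawn

Segment lengths:
  seg 1: (-3,8) -> (4.142,0.858), length = 10.1
Total = 10.1

Answer: 10.1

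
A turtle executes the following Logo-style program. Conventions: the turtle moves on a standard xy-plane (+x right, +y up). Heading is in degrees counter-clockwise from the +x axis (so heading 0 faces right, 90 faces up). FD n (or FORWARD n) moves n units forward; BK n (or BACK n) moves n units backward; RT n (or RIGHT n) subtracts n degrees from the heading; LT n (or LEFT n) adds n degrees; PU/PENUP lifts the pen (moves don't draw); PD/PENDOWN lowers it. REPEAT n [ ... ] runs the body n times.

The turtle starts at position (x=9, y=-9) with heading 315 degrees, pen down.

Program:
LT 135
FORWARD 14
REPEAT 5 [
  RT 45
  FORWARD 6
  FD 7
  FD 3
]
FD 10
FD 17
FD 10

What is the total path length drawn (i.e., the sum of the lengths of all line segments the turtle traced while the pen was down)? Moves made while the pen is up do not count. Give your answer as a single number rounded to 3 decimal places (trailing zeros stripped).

Answer: 131

Derivation:
Executing turtle program step by step:
Start: pos=(9,-9), heading=315, pen down
LT 135: heading 315 -> 90
FD 14: (9,-9) -> (9,5) [heading=90, draw]
REPEAT 5 [
  -- iteration 1/5 --
  RT 45: heading 90 -> 45
  FD 6: (9,5) -> (13.243,9.243) [heading=45, draw]
  FD 7: (13.243,9.243) -> (18.192,14.192) [heading=45, draw]
  FD 3: (18.192,14.192) -> (20.314,16.314) [heading=45, draw]
  -- iteration 2/5 --
  RT 45: heading 45 -> 0
  FD 6: (20.314,16.314) -> (26.314,16.314) [heading=0, draw]
  FD 7: (26.314,16.314) -> (33.314,16.314) [heading=0, draw]
  FD 3: (33.314,16.314) -> (36.314,16.314) [heading=0, draw]
  -- iteration 3/5 --
  RT 45: heading 0 -> 315
  FD 6: (36.314,16.314) -> (40.556,12.071) [heading=315, draw]
  FD 7: (40.556,12.071) -> (45.506,7.121) [heading=315, draw]
  FD 3: (45.506,7.121) -> (47.627,5) [heading=315, draw]
  -- iteration 4/5 --
  RT 45: heading 315 -> 270
  FD 6: (47.627,5) -> (47.627,-1) [heading=270, draw]
  FD 7: (47.627,-1) -> (47.627,-8) [heading=270, draw]
  FD 3: (47.627,-8) -> (47.627,-11) [heading=270, draw]
  -- iteration 5/5 --
  RT 45: heading 270 -> 225
  FD 6: (47.627,-11) -> (43.385,-15.243) [heading=225, draw]
  FD 7: (43.385,-15.243) -> (38.435,-20.192) [heading=225, draw]
  FD 3: (38.435,-20.192) -> (36.314,-22.314) [heading=225, draw]
]
FD 10: (36.314,-22.314) -> (29.243,-29.385) [heading=225, draw]
FD 17: (29.243,-29.385) -> (17.222,-41.406) [heading=225, draw]
FD 10: (17.222,-41.406) -> (10.151,-48.477) [heading=225, draw]
Final: pos=(10.151,-48.477), heading=225, 19 segment(s) drawn

Segment lengths:
  seg 1: (9,-9) -> (9,5), length = 14
  seg 2: (9,5) -> (13.243,9.243), length = 6
  seg 3: (13.243,9.243) -> (18.192,14.192), length = 7
  seg 4: (18.192,14.192) -> (20.314,16.314), length = 3
  seg 5: (20.314,16.314) -> (26.314,16.314), length = 6
  seg 6: (26.314,16.314) -> (33.314,16.314), length = 7
  seg 7: (33.314,16.314) -> (36.314,16.314), length = 3
  seg 8: (36.314,16.314) -> (40.556,12.071), length = 6
  seg 9: (40.556,12.071) -> (45.506,7.121), length = 7
  seg 10: (45.506,7.121) -> (47.627,5), length = 3
  seg 11: (47.627,5) -> (47.627,-1), length = 6
  seg 12: (47.627,-1) -> (47.627,-8), length = 7
  seg 13: (47.627,-8) -> (47.627,-11), length = 3
  seg 14: (47.627,-11) -> (43.385,-15.243), length = 6
  seg 15: (43.385,-15.243) -> (38.435,-20.192), length = 7
  seg 16: (38.435,-20.192) -> (36.314,-22.314), length = 3
  seg 17: (36.314,-22.314) -> (29.243,-29.385), length = 10
  seg 18: (29.243,-29.385) -> (17.222,-41.406), length = 17
  seg 19: (17.222,-41.406) -> (10.151,-48.477), length = 10
Total = 131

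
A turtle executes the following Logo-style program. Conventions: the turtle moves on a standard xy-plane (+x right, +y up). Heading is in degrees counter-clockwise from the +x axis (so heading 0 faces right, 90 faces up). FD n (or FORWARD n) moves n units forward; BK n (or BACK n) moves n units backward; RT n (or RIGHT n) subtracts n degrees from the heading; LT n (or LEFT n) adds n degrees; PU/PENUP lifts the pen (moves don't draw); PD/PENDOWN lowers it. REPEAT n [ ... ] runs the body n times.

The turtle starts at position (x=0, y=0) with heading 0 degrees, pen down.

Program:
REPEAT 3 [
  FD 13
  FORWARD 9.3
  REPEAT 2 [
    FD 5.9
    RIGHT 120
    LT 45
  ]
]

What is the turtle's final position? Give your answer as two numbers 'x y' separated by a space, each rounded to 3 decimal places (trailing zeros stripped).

Answer: 20.932 7.268

Derivation:
Executing turtle program step by step:
Start: pos=(0,0), heading=0, pen down
REPEAT 3 [
  -- iteration 1/3 --
  FD 13: (0,0) -> (13,0) [heading=0, draw]
  FD 9.3: (13,0) -> (22.3,0) [heading=0, draw]
  REPEAT 2 [
    -- iteration 1/2 --
    FD 5.9: (22.3,0) -> (28.2,0) [heading=0, draw]
    RT 120: heading 0 -> 240
    LT 45: heading 240 -> 285
    -- iteration 2/2 --
    FD 5.9: (28.2,0) -> (29.727,-5.699) [heading=285, draw]
    RT 120: heading 285 -> 165
    LT 45: heading 165 -> 210
  ]
  -- iteration 2/3 --
  FD 13: (29.727,-5.699) -> (18.469,-12.199) [heading=210, draw]
  FD 9.3: (18.469,-12.199) -> (10.415,-16.849) [heading=210, draw]
  REPEAT 2 [
    -- iteration 1/2 --
    FD 5.9: (10.415,-16.849) -> (5.305,-19.799) [heading=210, draw]
    RT 120: heading 210 -> 90
    LT 45: heading 90 -> 135
    -- iteration 2/2 --
    FD 5.9: (5.305,-19.799) -> (1.133,-15.627) [heading=135, draw]
    RT 120: heading 135 -> 15
    LT 45: heading 15 -> 60
  ]
  -- iteration 3/3 --
  FD 13: (1.133,-15.627) -> (7.633,-4.369) [heading=60, draw]
  FD 9.3: (7.633,-4.369) -> (12.283,3.685) [heading=60, draw]
  REPEAT 2 [
    -- iteration 1/2 --
    FD 5.9: (12.283,3.685) -> (15.233,8.795) [heading=60, draw]
    RT 120: heading 60 -> 300
    LT 45: heading 300 -> 345
    -- iteration 2/2 --
    FD 5.9: (15.233,8.795) -> (20.932,7.268) [heading=345, draw]
    RT 120: heading 345 -> 225
    LT 45: heading 225 -> 270
  ]
]
Final: pos=(20.932,7.268), heading=270, 12 segment(s) drawn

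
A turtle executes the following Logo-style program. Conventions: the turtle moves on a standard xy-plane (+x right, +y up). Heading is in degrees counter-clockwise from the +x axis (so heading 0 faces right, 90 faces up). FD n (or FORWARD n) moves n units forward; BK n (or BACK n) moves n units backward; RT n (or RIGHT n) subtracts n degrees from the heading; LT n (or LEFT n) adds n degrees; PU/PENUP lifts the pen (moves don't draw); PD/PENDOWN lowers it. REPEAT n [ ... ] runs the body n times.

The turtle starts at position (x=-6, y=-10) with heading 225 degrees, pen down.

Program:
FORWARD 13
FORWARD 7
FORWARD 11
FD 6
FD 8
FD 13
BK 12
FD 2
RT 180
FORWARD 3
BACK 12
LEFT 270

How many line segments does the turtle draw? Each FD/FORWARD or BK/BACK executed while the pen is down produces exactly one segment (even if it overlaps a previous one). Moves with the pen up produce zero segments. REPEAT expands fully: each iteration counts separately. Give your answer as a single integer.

Executing turtle program step by step:
Start: pos=(-6,-10), heading=225, pen down
FD 13: (-6,-10) -> (-15.192,-19.192) [heading=225, draw]
FD 7: (-15.192,-19.192) -> (-20.142,-24.142) [heading=225, draw]
FD 11: (-20.142,-24.142) -> (-27.92,-31.92) [heading=225, draw]
FD 6: (-27.92,-31.92) -> (-32.163,-36.163) [heading=225, draw]
FD 8: (-32.163,-36.163) -> (-37.82,-41.82) [heading=225, draw]
FD 13: (-37.82,-41.82) -> (-47.012,-51.012) [heading=225, draw]
BK 12: (-47.012,-51.012) -> (-38.527,-42.527) [heading=225, draw]
FD 2: (-38.527,-42.527) -> (-39.941,-43.941) [heading=225, draw]
RT 180: heading 225 -> 45
FD 3: (-39.941,-43.941) -> (-37.82,-41.82) [heading=45, draw]
BK 12: (-37.82,-41.82) -> (-46.305,-50.305) [heading=45, draw]
LT 270: heading 45 -> 315
Final: pos=(-46.305,-50.305), heading=315, 10 segment(s) drawn
Segments drawn: 10

Answer: 10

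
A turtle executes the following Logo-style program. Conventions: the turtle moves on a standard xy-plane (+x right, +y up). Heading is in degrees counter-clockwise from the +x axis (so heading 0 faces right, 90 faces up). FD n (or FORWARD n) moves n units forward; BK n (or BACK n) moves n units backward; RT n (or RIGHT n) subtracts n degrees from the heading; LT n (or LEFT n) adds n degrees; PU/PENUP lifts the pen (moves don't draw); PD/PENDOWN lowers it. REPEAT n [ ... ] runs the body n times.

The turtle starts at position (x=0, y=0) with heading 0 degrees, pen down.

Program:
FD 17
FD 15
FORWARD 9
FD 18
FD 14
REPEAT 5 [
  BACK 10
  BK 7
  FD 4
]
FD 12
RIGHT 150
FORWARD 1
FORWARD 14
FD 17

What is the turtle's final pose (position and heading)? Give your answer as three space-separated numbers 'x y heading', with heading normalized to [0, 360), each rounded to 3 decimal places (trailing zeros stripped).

Answer: -7.713 -16 210

Derivation:
Executing turtle program step by step:
Start: pos=(0,0), heading=0, pen down
FD 17: (0,0) -> (17,0) [heading=0, draw]
FD 15: (17,0) -> (32,0) [heading=0, draw]
FD 9: (32,0) -> (41,0) [heading=0, draw]
FD 18: (41,0) -> (59,0) [heading=0, draw]
FD 14: (59,0) -> (73,0) [heading=0, draw]
REPEAT 5 [
  -- iteration 1/5 --
  BK 10: (73,0) -> (63,0) [heading=0, draw]
  BK 7: (63,0) -> (56,0) [heading=0, draw]
  FD 4: (56,0) -> (60,0) [heading=0, draw]
  -- iteration 2/5 --
  BK 10: (60,0) -> (50,0) [heading=0, draw]
  BK 7: (50,0) -> (43,0) [heading=0, draw]
  FD 4: (43,0) -> (47,0) [heading=0, draw]
  -- iteration 3/5 --
  BK 10: (47,0) -> (37,0) [heading=0, draw]
  BK 7: (37,0) -> (30,0) [heading=0, draw]
  FD 4: (30,0) -> (34,0) [heading=0, draw]
  -- iteration 4/5 --
  BK 10: (34,0) -> (24,0) [heading=0, draw]
  BK 7: (24,0) -> (17,0) [heading=0, draw]
  FD 4: (17,0) -> (21,0) [heading=0, draw]
  -- iteration 5/5 --
  BK 10: (21,0) -> (11,0) [heading=0, draw]
  BK 7: (11,0) -> (4,0) [heading=0, draw]
  FD 4: (4,0) -> (8,0) [heading=0, draw]
]
FD 12: (8,0) -> (20,0) [heading=0, draw]
RT 150: heading 0 -> 210
FD 1: (20,0) -> (19.134,-0.5) [heading=210, draw]
FD 14: (19.134,-0.5) -> (7.01,-7.5) [heading=210, draw]
FD 17: (7.01,-7.5) -> (-7.713,-16) [heading=210, draw]
Final: pos=(-7.713,-16), heading=210, 24 segment(s) drawn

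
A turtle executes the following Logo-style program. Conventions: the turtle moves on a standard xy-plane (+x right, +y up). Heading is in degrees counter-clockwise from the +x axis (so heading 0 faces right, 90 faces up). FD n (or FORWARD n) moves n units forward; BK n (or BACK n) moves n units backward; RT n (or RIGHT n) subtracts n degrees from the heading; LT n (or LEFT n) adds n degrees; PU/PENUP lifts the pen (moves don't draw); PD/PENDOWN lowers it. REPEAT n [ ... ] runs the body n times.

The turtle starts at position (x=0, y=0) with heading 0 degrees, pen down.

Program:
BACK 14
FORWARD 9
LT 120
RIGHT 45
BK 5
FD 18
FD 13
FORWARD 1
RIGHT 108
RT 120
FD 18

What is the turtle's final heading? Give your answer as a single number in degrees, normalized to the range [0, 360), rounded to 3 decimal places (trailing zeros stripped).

Executing turtle program step by step:
Start: pos=(0,0), heading=0, pen down
BK 14: (0,0) -> (-14,0) [heading=0, draw]
FD 9: (-14,0) -> (-5,0) [heading=0, draw]
LT 120: heading 0 -> 120
RT 45: heading 120 -> 75
BK 5: (-5,0) -> (-6.294,-4.83) [heading=75, draw]
FD 18: (-6.294,-4.83) -> (-1.635,12.557) [heading=75, draw]
FD 13: (-1.635,12.557) -> (1.729,25.114) [heading=75, draw]
FD 1: (1.729,25.114) -> (1.988,26.08) [heading=75, draw]
RT 108: heading 75 -> 327
RT 120: heading 327 -> 207
FD 18: (1.988,26.08) -> (-14.05,17.908) [heading=207, draw]
Final: pos=(-14.05,17.908), heading=207, 7 segment(s) drawn

Answer: 207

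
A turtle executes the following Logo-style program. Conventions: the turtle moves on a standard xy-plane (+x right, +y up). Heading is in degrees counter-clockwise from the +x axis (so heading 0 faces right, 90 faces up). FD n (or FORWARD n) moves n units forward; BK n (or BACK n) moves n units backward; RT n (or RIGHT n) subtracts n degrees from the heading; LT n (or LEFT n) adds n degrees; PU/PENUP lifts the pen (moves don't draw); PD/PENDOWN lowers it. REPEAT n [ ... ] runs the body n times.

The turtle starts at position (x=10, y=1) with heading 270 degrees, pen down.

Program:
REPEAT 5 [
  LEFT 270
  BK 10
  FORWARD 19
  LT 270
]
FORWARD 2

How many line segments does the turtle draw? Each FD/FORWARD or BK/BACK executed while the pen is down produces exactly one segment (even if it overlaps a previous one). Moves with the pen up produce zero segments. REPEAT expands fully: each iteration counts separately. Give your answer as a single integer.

Executing turtle program step by step:
Start: pos=(10,1), heading=270, pen down
REPEAT 5 [
  -- iteration 1/5 --
  LT 270: heading 270 -> 180
  BK 10: (10,1) -> (20,1) [heading=180, draw]
  FD 19: (20,1) -> (1,1) [heading=180, draw]
  LT 270: heading 180 -> 90
  -- iteration 2/5 --
  LT 270: heading 90 -> 0
  BK 10: (1,1) -> (-9,1) [heading=0, draw]
  FD 19: (-9,1) -> (10,1) [heading=0, draw]
  LT 270: heading 0 -> 270
  -- iteration 3/5 --
  LT 270: heading 270 -> 180
  BK 10: (10,1) -> (20,1) [heading=180, draw]
  FD 19: (20,1) -> (1,1) [heading=180, draw]
  LT 270: heading 180 -> 90
  -- iteration 4/5 --
  LT 270: heading 90 -> 0
  BK 10: (1,1) -> (-9,1) [heading=0, draw]
  FD 19: (-9,1) -> (10,1) [heading=0, draw]
  LT 270: heading 0 -> 270
  -- iteration 5/5 --
  LT 270: heading 270 -> 180
  BK 10: (10,1) -> (20,1) [heading=180, draw]
  FD 19: (20,1) -> (1,1) [heading=180, draw]
  LT 270: heading 180 -> 90
]
FD 2: (1,1) -> (1,3) [heading=90, draw]
Final: pos=(1,3), heading=90, 11 segment(s) drawn
Segments drawn: 11

Answer: 11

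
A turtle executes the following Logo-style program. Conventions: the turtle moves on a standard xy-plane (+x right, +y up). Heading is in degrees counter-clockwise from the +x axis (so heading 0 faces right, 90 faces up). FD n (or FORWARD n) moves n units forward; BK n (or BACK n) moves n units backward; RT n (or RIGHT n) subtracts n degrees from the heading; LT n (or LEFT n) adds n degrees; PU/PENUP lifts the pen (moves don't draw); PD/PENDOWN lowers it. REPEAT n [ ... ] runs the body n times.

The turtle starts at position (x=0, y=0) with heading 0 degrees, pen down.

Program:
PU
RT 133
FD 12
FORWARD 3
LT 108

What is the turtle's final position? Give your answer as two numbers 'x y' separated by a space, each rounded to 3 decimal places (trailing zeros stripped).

Answer: -10.23 -10.97

Derivation:
Executing turtle program step by step:
Start: pos=(0,0), heading=0, pen down
PU: pen up
RT 133: heading 0 -> 227
FD 12: (0,0) -> (-8.184,-8.776) [heading=227, move]
FD 3: (-8.184,-8.776) -> (-10.23,-10.97) [heading=227, move]
LT 108: heading 227 -> 335
Final: pos=(-10.23,-10.97), heading=335, 0 segment(s) drawn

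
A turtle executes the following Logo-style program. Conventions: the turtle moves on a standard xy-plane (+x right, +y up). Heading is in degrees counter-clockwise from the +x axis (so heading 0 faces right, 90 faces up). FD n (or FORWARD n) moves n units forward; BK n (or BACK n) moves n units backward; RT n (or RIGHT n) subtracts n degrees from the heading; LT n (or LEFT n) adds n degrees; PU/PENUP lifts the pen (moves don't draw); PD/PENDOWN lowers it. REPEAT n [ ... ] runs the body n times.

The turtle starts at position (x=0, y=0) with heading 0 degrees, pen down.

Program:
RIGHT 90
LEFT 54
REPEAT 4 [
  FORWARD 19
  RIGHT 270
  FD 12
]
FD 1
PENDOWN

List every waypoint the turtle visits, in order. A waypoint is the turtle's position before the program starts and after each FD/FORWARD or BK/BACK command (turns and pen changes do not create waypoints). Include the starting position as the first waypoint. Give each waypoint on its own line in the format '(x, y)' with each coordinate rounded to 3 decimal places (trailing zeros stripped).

Answer: (0, 0)
(15.371, -11.168)
(22.425, -1.46)
(33.593, 13.912)
(23.884, 20.965)
(8.513, 32.133)
(1.46, 22.425)
(-9.708, 7.053)
(0, 0)
(0.809, -0.588)

Derivation:
Executing turtle program step by step:
Start: pos=(0,0), heading=0, pen down
RT 90: heading 0 -> 270
LT 54: heading 270 -> 324
REPEAT 4 [
  -- iteration 1/4 --
  FD 19: (0,0) -> (15.371,-11.168) [heading=324, draw]
  RT 270: heading 324 -> 54
  FD 12: (15.371,-11.168) -> (22.425,-1.46) [heading=54, draw]
  -- iteration 2/4 --
  FD 19: (22.425,-1.46) -> (33.593,13.912) [heading=54, draw]
  RT 270: heading 54 -> 144
  FD 12: (33.593,13.912) -> (23.884,20.965) [heading=144, draw]
  -- iteration 3/4 --
  FD 19: (23.884,20.965) -> (8.513,32.133) [heading=144, draw]
  RT 270: heading 144 -> 234
  FD 12: (8.513,32.133) -> (1.46,22.425) [heading=234, draw]
  -- iteration 4/4 --
  FD 19: (1.46,22.425) -> (-9.708,7.053) [heading=234, draw]
  RT 270: heading 234 -> 324
  FD 12: (-9.708,7.053) -> (0,0) [heading=324, draw]
]
FD 1: (0,0) -> (0.809,-0.588) [heading=324, draw]
PD: pen down
Final: pos=(0.809,-0.588), heading=324, 9 segment(s) drawn
Waypoints (10 total):
(0, 0)
(15.371, -11.168)
(22.425, -1.46)
(33.593, 13.912)
(23.884, 20.965)
(8.513, 32.133)
(1.46, 22.425)
(-9.708, 7.053)
(0, 0)
(0.809, -0.588)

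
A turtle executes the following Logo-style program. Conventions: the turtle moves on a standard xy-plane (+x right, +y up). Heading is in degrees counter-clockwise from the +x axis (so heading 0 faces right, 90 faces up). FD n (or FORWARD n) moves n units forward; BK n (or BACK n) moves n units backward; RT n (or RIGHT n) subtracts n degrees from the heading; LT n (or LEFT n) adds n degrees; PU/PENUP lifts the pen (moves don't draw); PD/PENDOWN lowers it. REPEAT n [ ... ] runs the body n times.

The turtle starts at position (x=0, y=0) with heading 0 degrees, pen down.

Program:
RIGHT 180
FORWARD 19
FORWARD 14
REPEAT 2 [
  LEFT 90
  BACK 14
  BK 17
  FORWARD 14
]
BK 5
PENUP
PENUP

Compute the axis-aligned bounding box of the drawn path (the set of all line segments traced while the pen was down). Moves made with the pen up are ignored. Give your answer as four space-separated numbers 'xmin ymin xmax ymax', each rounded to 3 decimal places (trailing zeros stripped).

Executing turtle program step by step:
Start: pos=(0,0), heading=0, pen down
RT 180: heading 0 -> 180
FD 19: (0,0) -> (-19,0) [heading=180, draw]
FD 14: (-19,0) -> (-33,0) [heading=180, draw]
REPEAT 2 [
  -- iteration 1/2 --
  LT 90: heading 180 -> 270
  BK 14: (-33,0) -> (-33,14) [heading=270, draw]
  BK 17: (-33,14) -> (-33,31) [heading=270, draw]
  FD 14: (-33,31) -> (-33,17) [heading=270, draw]
  -- iteration 2/2 --
  LT 90: heading 270 -> 0
  BK 14: (-33,17) -> (-47,17) [heading=0, draw]
  BK 17: (-47,17) -> (-64,17) [heading=0, draw]
  FD 14: (-64,17) -> (-50,17) [heading=0, draw]
]
BK 5: (-50,17) -> (-55,17) [heading=0, draw]
PU: pen up
PU: pen up
Final: pos=(-55,17), heading=0, 9 segment(s) drawn

Segment endpoints: x in {-64, -55, -50, -47, -33, -19, 0}, y in {0, 0, 0, 14, 17, 31}
xmin=-64, ymin=0, xmax=0, ymax=31

Answer: -64 0 0 31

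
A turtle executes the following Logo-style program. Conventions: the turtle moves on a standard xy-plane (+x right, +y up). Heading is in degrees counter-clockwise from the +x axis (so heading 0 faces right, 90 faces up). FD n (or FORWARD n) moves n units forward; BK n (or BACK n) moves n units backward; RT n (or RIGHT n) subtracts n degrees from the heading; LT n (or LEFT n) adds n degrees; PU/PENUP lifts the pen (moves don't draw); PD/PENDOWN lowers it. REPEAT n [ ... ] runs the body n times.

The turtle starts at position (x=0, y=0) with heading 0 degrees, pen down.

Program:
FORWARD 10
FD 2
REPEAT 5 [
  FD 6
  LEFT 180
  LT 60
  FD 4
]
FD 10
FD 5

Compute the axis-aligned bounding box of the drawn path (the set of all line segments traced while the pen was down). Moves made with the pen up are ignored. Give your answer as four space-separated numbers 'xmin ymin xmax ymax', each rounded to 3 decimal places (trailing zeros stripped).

Answer: 0 -8.66 18 7.794

Derivation:
Executing turtle program step by step:
Start: pos=(0,0), heading=0, pen down
FD 10: (0,0) -> (10,0) [heading=0, draw]
FD 2: (10,0) -> (12,0) [heading=0, draw]
REPEAT 5 [
  -- iteration 1/5 --
  FD 6: (12,0) -> (18,0) [heading=0, draw]
  LT 180: heading 0 -> 180
  LT 60: heading 180 -> 240
  FD 4: (18,0) -> (16,-3.464) [heading=240, draw]
  -- iteration 2/5 --
  FD 6: (16,-3.464) -> (13,-8.66) [heading=240, draw]
  LT 180: heading 240 -> 60
  LT 60: heading 60 -> 120
  FD 4: (13,-8.66) -> (11,-5.196) [heading=120, draw]
  -- iteration 3/5 --
  FD 6: (11,-5.196) -> (8,0) [heading=120, draw]
  LT 180: heading 120 -> 300
  LT 60: heading 300 -> 0
  FD 4: (8,0) -> (12,0) [heading=0, draw]
  -- iteration 4/5 --
  FD 6: (12,0) -> (18,0) [heading=0, draw]
  LT 180: heading 0 -> 180
  LT 60: heading 180 -> 240
  FD 4: (18,0) -> (16,-3.464) [heading=240, draw]
  -- iteration 5/5 --
  FD 6: (16,-3.464) -> (13,-8.66) [heading=240, draw]
  LT 180: heading 240 -> 60
  LT 60: heading 60 -> 120
  FD 4: (13,-8.66) -> (11,-5.196) [heading=120, draw]
]
FD 10: (11,-5.196) -> (6,3.464) [heading=120, draw]
FD 5: (6,3.464) -> (3.5,7.794) [heading=120, draw]
Final: pos=(3.5,7.794), heading=120, 14 segment(s) drawn

Segment endpoints: x in {0, 3.5, 6, 8, 10, 11, 11, 12, 12, 13, 13, 16, 16, 18, 18}, y in {-8.66, -8.66, -5.196, -5.196, -3.464, -3.464, 0, 0, 0, 0, 3.464, 7.794}
xmin=0, ymin=-8.66, xmax=18, ymax=7.794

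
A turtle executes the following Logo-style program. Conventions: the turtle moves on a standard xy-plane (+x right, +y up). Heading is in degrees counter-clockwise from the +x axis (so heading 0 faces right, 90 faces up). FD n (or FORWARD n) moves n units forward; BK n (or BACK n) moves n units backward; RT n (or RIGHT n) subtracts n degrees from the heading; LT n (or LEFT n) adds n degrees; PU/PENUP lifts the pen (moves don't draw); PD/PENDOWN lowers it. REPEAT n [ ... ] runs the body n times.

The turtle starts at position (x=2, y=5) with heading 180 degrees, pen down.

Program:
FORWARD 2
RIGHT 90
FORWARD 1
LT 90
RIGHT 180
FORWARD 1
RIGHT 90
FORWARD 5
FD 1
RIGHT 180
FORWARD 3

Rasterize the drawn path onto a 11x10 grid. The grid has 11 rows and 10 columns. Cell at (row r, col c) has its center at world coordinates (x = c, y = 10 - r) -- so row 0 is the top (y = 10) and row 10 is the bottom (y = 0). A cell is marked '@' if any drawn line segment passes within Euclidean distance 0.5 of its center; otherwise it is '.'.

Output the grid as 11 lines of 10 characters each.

Answer: ..........
..........
..........
..........
@@........
@@@.......
.@........
.@........
.@........
.@........
.@........

Derivation:
Segment 0: (2,5) -> (0,5)
Segment 1: (0,5) -> (0,6)
Segment 2: (0,6) -> (1,6)
Segment 3: (1,6) -> (1,1)
Segment 4: (1,1) -> (1,0)
Segment 5: (1,0) -> (1,3)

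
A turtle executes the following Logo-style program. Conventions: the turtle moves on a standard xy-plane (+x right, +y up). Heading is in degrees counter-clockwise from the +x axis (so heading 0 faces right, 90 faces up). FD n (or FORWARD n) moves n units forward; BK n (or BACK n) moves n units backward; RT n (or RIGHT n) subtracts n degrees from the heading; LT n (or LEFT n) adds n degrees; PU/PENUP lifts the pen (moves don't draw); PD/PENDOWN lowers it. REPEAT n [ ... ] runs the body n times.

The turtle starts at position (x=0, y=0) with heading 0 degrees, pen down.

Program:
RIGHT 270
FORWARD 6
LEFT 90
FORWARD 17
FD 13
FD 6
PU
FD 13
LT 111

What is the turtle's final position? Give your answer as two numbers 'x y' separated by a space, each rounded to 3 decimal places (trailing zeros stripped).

Answer: -49 6

Derivation:
Executing turtle program step by step:
Start: pos=(0,0), heading=0, pen down
RT 270: heading 0 -> 90
FD 6: (0,0) -> (0,6) [heading=90, draw]
LT 90: heading 90 -> 180
FD 17: (0,6) -> (-17,6) [heading=180, draw]
FD 13: (-17,6) -> (-30,6) [heading=180, draw]
FD 6: (-30,6) -> (-36,6) [heading=180, draw]
PU: pen up
FD 13: (-36,6) -> (-49,6) [heading=180, move]
LT 111: heading 180 -> 291
Final: pos=(-49,6), heading=291, 4 segment(s) drawn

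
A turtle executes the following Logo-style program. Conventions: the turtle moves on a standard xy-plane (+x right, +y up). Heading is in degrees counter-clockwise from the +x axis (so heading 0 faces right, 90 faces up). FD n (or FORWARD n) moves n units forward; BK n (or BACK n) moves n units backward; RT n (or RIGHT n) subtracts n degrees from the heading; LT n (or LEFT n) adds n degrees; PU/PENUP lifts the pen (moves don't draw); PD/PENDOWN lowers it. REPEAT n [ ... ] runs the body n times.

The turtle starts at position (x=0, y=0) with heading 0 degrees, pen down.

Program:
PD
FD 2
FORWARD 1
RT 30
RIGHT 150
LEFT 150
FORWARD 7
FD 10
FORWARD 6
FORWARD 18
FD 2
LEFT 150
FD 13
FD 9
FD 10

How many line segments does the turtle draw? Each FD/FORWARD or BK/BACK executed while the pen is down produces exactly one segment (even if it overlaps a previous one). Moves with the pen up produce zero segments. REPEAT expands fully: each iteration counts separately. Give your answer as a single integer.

Executing turtle program step by step:
Start: pos=(0,0), heading=0, pen down
PD: pen down
FD 2: (0,0) -> (2,0) [heading=0, draw]
FD 1: (2,0) -> (3,0) [heading=0, draw]
RT 30: heading 0 -> 330
RT 150: heading 330 -> 180
LT 150: heading 180 -> 330
FD 7: (3,0) -> (9.062,-3.5) [heading=330, draw]
FD 10: (9.062,-3.5) -> (17.722,-8.5) [heading=330, draw]
FD 6: (17.722,-8.5) -> (22.919,-11.5) [heading=330, draw]
FD 18: (22.919,-11.5) -> (38.507,-20.5) [heading=330, draw]
FD 2: (38.507,-20.5) -> (40.239,-21.5) [heading=330, draw]
LT 150: heading 330 -> 120
FD 13: (40.239,-21.5) -> (33.739,-10.242) [heading=120, draw]
FD 9: (33.739,-10.242) -> (29.239,-2.447) [heading=120, draw]
FD 10: (29.239,-2.447) -> (24.239,6.213) [heading=120, draw]
Final: pos=(24.239,6.213), heading=120, 10 segment(s) drawn
Segments drawn: 10

Answer: 10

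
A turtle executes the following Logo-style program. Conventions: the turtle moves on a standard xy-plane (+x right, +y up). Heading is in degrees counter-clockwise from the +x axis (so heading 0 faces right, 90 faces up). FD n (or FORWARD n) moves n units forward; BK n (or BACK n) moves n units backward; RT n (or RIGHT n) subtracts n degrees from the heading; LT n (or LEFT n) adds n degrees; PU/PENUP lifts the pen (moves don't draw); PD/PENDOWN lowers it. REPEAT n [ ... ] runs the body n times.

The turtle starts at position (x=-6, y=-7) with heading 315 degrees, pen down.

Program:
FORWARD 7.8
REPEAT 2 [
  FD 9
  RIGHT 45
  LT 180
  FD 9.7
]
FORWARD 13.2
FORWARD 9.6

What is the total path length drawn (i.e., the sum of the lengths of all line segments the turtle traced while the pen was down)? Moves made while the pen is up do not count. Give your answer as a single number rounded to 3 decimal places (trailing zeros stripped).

Executing turtle program step by step:
Start: pos=(-6,-7), heading=315, pen down
FD 7.8: (-6,-7) -> (-0.485,-12.515) [heading=315, draw]
REPEAT 2 [
  -- iteration 1/2 --
  FD 9: (-0.485,-12.515) -> (5.879,-18.879) [heading=315, draw]
  RT 45: heading 315 -> 270
  LT 180: heading 270 -> 90
  FD 9.7: (5.879,-18.879) -> (5.879,-9.179) [heading=90, draw]
  -- iteration 2/2 --
  FD 9: (5.879,-9.179) -> (5.879,-0.179) [heading=90, draw]
  RT 45: heading 90 -> 45
  LT 180: heading 45 -> 225
  FD 9.7: (5.879,-0.179) -> (-0.98,-7.038) [heading=225, draw]
]
FD 13.2: (-0.98,-7.038) -> (-10.313,-16.372) [heading=225, draw]
FD 9.6: (-10.313,-16.372) -> (-17.102,-23.16) [heading=225, draw]
Final: pos=(-17.102,-23.16), heading=225, 7 segment(s) drawn

Segment lengths:
  seg 1: (-6,-7) -> (-0.485,-12.515), length = 7.8
  seg 2: (-0.485,-12.515) -> (5.879,-18.879), length = 9
  seg 3: (5.879,-18.879) -> (5.879,-9.179), length = 9.7
  seg 4: (5.879,-9.179) -> (5.879,-0.179), length = 9
  seg 5: (5.879,-0.179) -> (-0.98,-7.038), length = 9.7
  seg 6: (-0.98,-7.038) -> (-10.313,-16.372), length = 13.2
  seg 7: (-10.313,-16.372) -> (-17.102,-23.16), length = 9.6
Total = 68

Answer: 68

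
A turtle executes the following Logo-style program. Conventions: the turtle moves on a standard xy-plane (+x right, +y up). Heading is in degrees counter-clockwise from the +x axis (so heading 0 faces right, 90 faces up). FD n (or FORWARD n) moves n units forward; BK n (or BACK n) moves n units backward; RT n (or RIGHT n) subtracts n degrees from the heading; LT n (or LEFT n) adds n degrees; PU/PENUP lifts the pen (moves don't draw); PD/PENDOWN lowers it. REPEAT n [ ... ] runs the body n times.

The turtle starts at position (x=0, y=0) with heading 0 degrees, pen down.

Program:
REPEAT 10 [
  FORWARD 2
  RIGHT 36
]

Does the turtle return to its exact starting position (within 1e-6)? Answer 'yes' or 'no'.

Answer: yes

Derivation:
Executing turtle program step by step:
Start: pos=(0,0), heading=0, pen down
REPEAT 10 [
  -- iteration 1/10 --
  FD 2: (0,0) -> (2,0) [heading=0, draw]
  RT 36: heading 0 -> 324
  -- iteration 2/10 --
  FD 2: (2,0) -> (3.618,-1.176) [heading=324, draw]
  RT 36: heading 324 -> 288
  -- iteration 3/10 --
  FD 2: (3.618,-1.176) -> (4.236,-3.078) [heading=288, draw]
  RT 36: heading 288 -> 252
  -- iteration 4/10 --
  FD 2: (4.236,-3.078) -> (3.618,-4.98) [heading=252, draw]
  RT 36: heading 252 -> 216
  -- iteration 5/10 --
  FD 2: (3.618,-4.98) -> (2,-6.155) [heading=216, draw]
  RT 36: heading 216 -> 180
  -- iteration 6/10 --
  FD 2: (2,-6.155) -> (0,-6.155) [heading=180, draw]
  RT 36: heading 180 -> 144
  -- iteration 7/10 --
  FD 2: (0,-6.155) -> (-1.618,-4.98) [heading=144, draw]
  RT 36: heading 144 -> 108
  -- iteration 8/10 --
  FD 2: (-1.618,-4.98) -> (-2.236,-3.078) [heading=108, draw]
  RT 36: heading 108 -> 72
  -- iteration 9/10 --
  FD 2: (-2.236,-3.078) -> (-1.618,-1.176) [heading=72, draw]
  RT 36: heading 72 -> 36
  -- iteration 10/10 --
  FD 2: (-1.618,-1.176) -> (0,0) [heading=36, draw]
  RT 36: heading 36 -> 0
]
Final: pos=(0,0), heading=0, 10 segment(s) drawn

Start position: (0, 0)
Final position: (0, 0)
Distance = 0; < 1e-6 -> CLOSED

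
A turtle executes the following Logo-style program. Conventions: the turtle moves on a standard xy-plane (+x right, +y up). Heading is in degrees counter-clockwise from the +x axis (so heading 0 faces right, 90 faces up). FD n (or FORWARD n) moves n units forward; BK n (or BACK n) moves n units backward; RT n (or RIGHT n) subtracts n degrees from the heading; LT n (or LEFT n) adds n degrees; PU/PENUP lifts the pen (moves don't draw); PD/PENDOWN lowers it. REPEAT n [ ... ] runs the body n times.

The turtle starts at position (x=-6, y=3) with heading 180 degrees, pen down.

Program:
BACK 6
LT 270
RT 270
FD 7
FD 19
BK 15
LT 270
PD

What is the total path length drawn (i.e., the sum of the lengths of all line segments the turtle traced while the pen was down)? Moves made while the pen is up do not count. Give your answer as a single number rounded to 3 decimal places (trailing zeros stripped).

Answer: 47

Derivation:
Executing turtle program step by step:
Start: pos=(-6,3), heading=180, pen down
BK 6: (-6,3) -> (0,3) [heading=180, draw]
LT 270: heading 180 -> 90
RT 270: heading 90 -> 180
FD 7: (0,3) -> (-7,3) [heading=180, draw]
FD 19: (-7,3) -> (-26,3) [heading=180, draw]
BK 15: (-26,3) -> (-11,3) [heading=180, draw]
LT 270: heading 180 -> 90
PD: pen down
Final: pos=(-11,3), heading=90, 4 segment(s) drawn

Segment lengths:
  seg 1: (-6,3) -> (0,3), length = 6
  seg 2: (0,3) -> (-7,3), length = 7
  seg 3: (-7,3) -> (-26,3), length = 19
  seg 4: (-26,3) -> (-11,3), length = 15
Total = 47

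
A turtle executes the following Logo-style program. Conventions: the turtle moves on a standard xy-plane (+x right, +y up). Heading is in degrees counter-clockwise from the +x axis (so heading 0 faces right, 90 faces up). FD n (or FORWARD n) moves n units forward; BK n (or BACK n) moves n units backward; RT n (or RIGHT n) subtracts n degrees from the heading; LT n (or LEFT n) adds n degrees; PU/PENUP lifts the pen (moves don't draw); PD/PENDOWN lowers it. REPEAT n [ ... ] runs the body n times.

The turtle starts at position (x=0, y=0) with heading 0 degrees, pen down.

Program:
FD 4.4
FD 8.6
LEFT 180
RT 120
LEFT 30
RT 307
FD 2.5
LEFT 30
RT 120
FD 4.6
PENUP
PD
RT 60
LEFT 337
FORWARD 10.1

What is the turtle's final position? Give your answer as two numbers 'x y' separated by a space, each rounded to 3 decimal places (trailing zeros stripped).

Answer: 22.519 0.128

Derivation:
Executing turtle program step by step:
Start: pos=(0,0), heading=0, pen down
FD 4.4: (0,0) -> (4.4,0) [heading=0, draw]
FD 8.6: (4.4,0) -> (13,0) [heading=0, draw]
LT 180: heading 0 -> 180
RT 120: heading 180 -> 60
LT 30: heading 60 -> 90
RT 307: heading 90 -> 143
FD 2.5: (13,0) -> (11.003,1.505) [heading=143, draw]
LT 30: heading 143 -> 173
RT 120: heading 173 -> 53
FD 4.6: (11.003,1.505) -> (13.772,5.178) [heading=53, draw]
PU: pen up
PD: pen down
RT 60: heading 53 -> 353
LT 337: heading 353 -> 330
FD 10.1: (13.772,5.178) -> (22.519,0.128) [heading=330, draw]
Final: pos=(22.519,0.128), heading=330, 5 segment(s) drawn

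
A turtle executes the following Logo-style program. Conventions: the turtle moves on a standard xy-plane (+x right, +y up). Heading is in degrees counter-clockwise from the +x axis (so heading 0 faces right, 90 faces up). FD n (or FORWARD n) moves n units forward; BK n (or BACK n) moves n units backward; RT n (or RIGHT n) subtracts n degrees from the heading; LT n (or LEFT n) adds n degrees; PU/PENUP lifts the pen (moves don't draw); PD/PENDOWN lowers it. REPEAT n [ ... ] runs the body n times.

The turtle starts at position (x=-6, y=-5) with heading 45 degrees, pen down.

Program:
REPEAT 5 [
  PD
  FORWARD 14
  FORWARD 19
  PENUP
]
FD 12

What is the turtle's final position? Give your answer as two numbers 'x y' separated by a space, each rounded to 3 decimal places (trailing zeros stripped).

Answer: 119.158 120.158

Derivation:
Executing turtle program step by step:
Start: pos=(-6,-5), heading=45, pen down
REPEAT 5 [
  -- iteration 1/5 --
  PD: pen down
  FD 14: (-6,-5) -> (3.899,4.899) [heading=45, draw]
  FD 19: (3.899,4.899) -> (17.335,18.335) [heading=45, draw]
  PU: pen up
  -- iteration 2/5 --
  PD: pen down
  FD 14: (17.335,18.335) -> (27.234,28.234) [heading=45, draw]
  FD 19: (27.234,28.234) -> (40.669,41.669) [heading=45, draw]
  PU: pen up
  -- iteration 3/5 --
  PD: pen down
  FD 14: (40.669,41.669) -> (50.569,51.569) [heading=45, draw]
  FD 19: (50.569,51.569) -> (64.004,65.004) [heading=45, draw]
  PU: pen up
  -- iteration 4/5 --
  PD: pen down
  FD 14: (64.004,65.004) -> (73.903,74.903) [heading=45, draw]
  FD 19: (73.903,74.903) -> (87.338,88.338) [heading=45, draw]
  PU: pen up
  -- iteration 5/5 --
  PD: pen down
  FD 14: (87.338,88.338) -> (97.238,98.238) [heading=45, draw]
  FD 19: (97.238,98.238) -> (110.673,111.673) [heading=45, draw]
  PU: pen up
]
FD 12: (110.673,111.673) -> (119.158,120.158) [heading=45, move]
Final: pos=(119.158,120.158), heading=45, 10 segment(s) drawn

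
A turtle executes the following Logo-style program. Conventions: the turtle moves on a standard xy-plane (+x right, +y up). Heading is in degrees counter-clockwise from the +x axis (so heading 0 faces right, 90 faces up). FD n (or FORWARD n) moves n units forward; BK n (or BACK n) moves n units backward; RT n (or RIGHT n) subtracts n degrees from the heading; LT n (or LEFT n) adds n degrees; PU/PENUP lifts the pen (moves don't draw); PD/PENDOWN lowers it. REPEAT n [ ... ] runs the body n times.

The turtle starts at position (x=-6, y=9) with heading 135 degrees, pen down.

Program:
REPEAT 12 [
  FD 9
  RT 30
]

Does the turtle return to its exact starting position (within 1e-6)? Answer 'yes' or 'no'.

Answer: yes

Derivation:
Executing turtle program step by step:
Start: pos=(-6,9), heading=135, pen down
REPEAT 12 [
  -- iteration 1/12 --
  FD 9: (-6,9) -> (-12.364,15.364) [heading=135, draw]
  RT 30: heading 135 -> 105
  -- iteration 2/12 --
  FD 9: (-12.364,15.364) -> (-14.693,24.057) [heading=105, draw]
  RT 30: heading 105 -> 75
  -- iteration 3/12 --
  FD 9: (-14.693,24.057) -> (-12.364,32.751) [heading=75, draw]
  RT 30: heading 75 -> 45
  -- iteration 4/12 --
  FD 9: (-12.364,32.751) -> (-6,39.115) [heading=45, draw]
  RT 30: heading 45 -> 15
  -- iteration 5/12 --
  FD 9: (-6,39.115) -> (2.693,41.444) [heading=15, draw]
  RT 30: heading 15 -> 345
  -- iteration 6/12 --
  FD 9: (2.693,41.444) -> (11.387,39.115) [heading=345, draw]
  RT 30: heading 345 -> 315
  -- iteration 7/12 --
  FD 9: (11.387,39.115) -> (17.751,32.751) [heading=315, draw]
  RT 30: heading 315 -> 285
  -- iteration 8/12 --
  FD 9: (17.751,32.751) -> (20.08,24.057) [heading=285, draw]
  RT 30: heading 285 -> 255
  -- iteration 9/12 --
  FD 9: (20.08,24.057) -> (17.751,15.364) [heading=255, draw]
  RT 30: heading 255 -> 225
  -- iteration 10/12 --
  FD 9: (17.751,15.364) -> (11.387,9) [heading=225, draw]
  RT 30: heading 225 -> 195
  -- iteration 11/12 --
  FD 9: (11.387,9) -> (2.693,6.671) [heading=195, draw]
  RT 30: heading 195 -> 165
  -- iteration 12/12 --
  FD 9: (2.693,6.671) -> (-6,9) [heading=165, draw]
  RT 30: heading 165 -> 135
]
Final: pos=(-6,9), heading=135, 12 segment(s) drawn

Start position: (-6, 9)
Final position: (-6, 9)
Distance = 0; < 1e-6 -> CLOSED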